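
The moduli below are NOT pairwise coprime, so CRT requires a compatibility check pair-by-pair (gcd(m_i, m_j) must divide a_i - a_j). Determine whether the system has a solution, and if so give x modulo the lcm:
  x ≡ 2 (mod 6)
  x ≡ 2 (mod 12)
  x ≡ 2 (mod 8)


Moduli 6, 12, 8 are not pairwise coprime, so CRT works modulo lcm(m_i) when all pairwise compatibility conditions hold.
Pairwise compatibility: gcd(m_i, m_j) must divide a_i - a_j for every pair.
Merge one congruence at a time:
  Start: x ≡ 2 (mod 6).
  Combine with x ≡ 2 (mod 12): gcd(6, 12) = 6; 2 - 2 = 0, which IS divisible by 6, so compatible.
    Write x = 2 + 6·t and substitute into x ≡ 2 (mod 12): 6·t ≡ 2 − 2 = 0 (mod 12).
    Divide the congruence (and modulus) by g = 6: 1·t ≡ 0 (mod 2).
    So t ≡ 0 (mod 2).
    Then x = 2 + 6·0 = 2, valid modulo lcm(6, 12) = 12: x ≡ 2 (mod 12).
  Combine with x ≡ 2 (mod 8): gcd(12, 8) = 4; 2 - 2 = 0, which IS divisible by 4, so compatible.
    Write x = 2 + 12·t and substitute into x ≡ 2 (mod 8): 12·t ≡ 2 − 2 = 0 (mod 8).
    Divide the congruence (and modulus) by g = 4: 3·t ≡ 0 (mod 2).
    Reduce coefficients mod 2: 1·t ≡ 0 (mod 2).
    So t ≡ 0 (mod 2).
    Then x = 2 + 12·0 = 2, valid modulo lcm(12, 8) = 24: x ≡ 2 (mod 24).
Verify: 2 mod 6 = 2, 2 mod 12 = 2, 2 mod 8 = 2.

x ≡ 2 (mod 24).


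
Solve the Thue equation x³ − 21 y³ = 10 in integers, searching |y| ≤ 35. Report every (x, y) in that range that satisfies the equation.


The equation is x³ - 21y³ = 10. For fixed y, x³ = 21·y³ + 10, so a solution requires the RHS to be a perfect cube.
Strategy: iterate y from -35 to 35, compute RHS = 21·y³ + 10, and check whether it is a (positive or negative) perfect cube.
Check small values of y:
  y = 0: RHS = 10 is not a perfect cube.
  y = 1: RHS = 31 is not a perfect cube.
  y = -1: RHS = -11 is not a perfect cube.
  y = 2: RHS = 178 is not a perfect cube.
  y = -2: RHS = -158 is not a perfect cube.
  y = 3: RHS = 577 is not a perfect cube.
  y = -3: RHS = -557 is not a perfect cube.
Continuing the search up to |y| = 35 finds no solutions either.
No (x, y) in the scanned range satisfies the equation.

No integer solutions with |y| ≤ 35.


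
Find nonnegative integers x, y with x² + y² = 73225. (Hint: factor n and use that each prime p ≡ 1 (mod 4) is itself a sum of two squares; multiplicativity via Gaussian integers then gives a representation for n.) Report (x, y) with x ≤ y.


Step 1: Factor n = 73225 = 5^2 · 29 · 101.
Step 2: Check the mod-4 condition on each prime factor: 5 ≡ 1 (mod 4), exponent 2; 29 ≡ 1 (mod 4), exponent 1; 101 ≡ 1 (mod 4), exponent 1.
All primes ≡ 3 (mod 4) appear to even exponent (or don't appear), so by the two-squares theorem n IS expressible as a sum of two squares.
Step 3: Build a representation. Group n = k² · m with k = 5 and m = 29 · 101 = 2929 (a product of primes ≡ 1 (mod 4)); a representation of m scales to one of n via (k·x)² + (k·y)² = k²(x² + y²). Each prime p ≡ 1 (mod 4) is itself a sum of two squares; find a² by testing p − a² for a perfect square:
  29: 29 − 1² = 28, 29 − 2² = 25 = 5² ⇒ 29 = 2² + 5².
  101: 101 − 1² = 100 = 10² ⇒ 101 = 1² + 10².
  Combine using the Brahmagupta–Fibonacci identity (a² + b²)(c² + d²) = (ac − bd)² + (ad + bc)² = (ac + bd)² + (ad − bc)²:
  29 · 101 = 2929: from (2² + 5²)(1² + 10²), take (2·1 − 5·10, 2·10 + 5·1) = (2 − 50, 20 + 5) = (-48, 25); dropping signs (only squares matter) gives (48, 25); check 48² + 25² = 2304 + 625 = 2929 ✓.
  Scale by k = 5: (5·48, 5·25) = (240, 125).
Step 4: Order so x ≤ y and verify: 125² + 240² = 15625 + 57600 = 73225 = n. ✓

n = 73225 = 125² + 240² (one valid representation with x ≤ y).


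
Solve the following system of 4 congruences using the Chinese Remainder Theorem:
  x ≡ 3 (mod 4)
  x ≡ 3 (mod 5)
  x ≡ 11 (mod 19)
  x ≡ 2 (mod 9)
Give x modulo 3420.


Product of moduli M = 4 · 5 · 19 · 9 = 3420.
Merge one congruence at a time:
  Start: x ≡ 3 (mod 4).
  Combine with x ≡ 3 (mod 5); new modulus lcm = 20.
    Write x = 3 + 4·t and substitute into x ≡ 3 (mod 5): 4·t ≡ 3 − 3 = 0 (mod 5).
    The inverse of 4 mod 5 is 4 (since 4·4 = 16 = 3·5 + 1), so t ≡ 4·0 = 0 ≡ 0 (mod 5).
    Then x = 3 + 4·0 = 3, valid modulo lcm(4, 5) = 20: x ≡ 3 (mod 20).
  Combine with x ≡ 11 (mod 19); new modulus lcm = 380.
    Write x = 3 + 20·t and substitute into x ≡ 11 (mod 19): 20·t ≡ 11 − 3 = 8 (mod 19).
    Reduce coefficients mod 19: 1·t ≡ 8 (mod 19).
    So t ≡ 8 (mod 19).
    Then x = 3 + 20·8 = 163, valid modulo lcm(20, 19) = 380: x ≡ 163 (mod 380).
  Combine with x ≡ 2 (mod 9); new modulus lcm = 3420.
    Write x = 163 + 380·t and substitute into x ≡ 2 (mod 9): 380·t ≡ 2 − 163 = -161 (mod 9).
    Reduce coefficients mod 9: 2·t ≡ 1 (mod 9).
    The inverse of 2 mod 9 is 5 (since 2·5 = 10 = 1·9 + 1), so t ≡ 5·1 = 5 ≡ 5 (mod 9).
    Then x = 163 + 380·5 = 2063, valid modulo lcm(380, 9) = 3420: x ≡ 2063 (mod 3420).
Verify against each original: 2063 mod 4 = 3, 2063 mod 5 = 3, 2063 mod 19 = 11, 2063 mod 9 = 2.

x ≡ 2063 (mod 3420).


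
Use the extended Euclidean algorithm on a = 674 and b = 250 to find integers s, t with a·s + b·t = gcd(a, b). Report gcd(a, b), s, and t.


Euclidean algorithm on (674, 250) — divide until remainder is 0:
  674 = 2 · 250 + 174
  250 = 1 · 174 + 76
  174 = 2 · 76 + 22
  76 = 3 · 22 + 10
  22 = 2 · 10 + 2
  10 = 5 · 2 + 0
gcd(674, 250) = 2.
Track Bezout coefficients alongside the remainders: start with r₀ = 674 = a·1 + b·0 (s = 1, t = 0) and r₁ = 250 = a·0 + b·1 (s = 0, t = 1); each new remainder r_{k+1} = r_{k-1} − q_k·r_k inherits s_{k+1} = s_{k-1} − q_k·s_k, t_{k+1} = t_{k-1} − q_k·t_k, so r_k = a·s_k + b·t_k at every step:
  q = 2: r = 174, s = 1 − 2·0 = 1, t = 0 − 2·1 = -2  (check: 674·1 + 250·(-2) = 174)
  q = 1: r = 76, s = 0 − 1·1 = -1, t = 1 − 1·(-2) = 3  (check: 674·(-1) + 250·3 = 76)
  q = 2: r = 22, s = 1 − 2·(-1) = 3, t = -2 − 2·3 = -8  (check: 674·3 + 250·(-8) = 22)
  q = 3: r = 10, s = -1 − 3·3 = -10, t = 3 − 3·(-8) = 27  (check: 674·(-10) + 250·27 = 10)
  q = 2: r = 2, s = 3 − 2·(-10) = 23, t = -8 − 2·27 = -62  (check: 674·23 + 250·(-62) = 2)
The row with r = 2 (the gcd) gives the Bezout coefficients s = 23, t = -62.
Result: 674 · (23) + 250 · (-62) = 2.

gcd(674, 250) = 2; s = 23, t = -62 (check: 674·23 + 250·(-62) = 2).


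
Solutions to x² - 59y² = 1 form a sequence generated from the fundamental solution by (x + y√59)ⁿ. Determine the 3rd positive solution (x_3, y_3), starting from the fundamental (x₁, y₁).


Step 1: Find the fundamental solution (x₁, y₁) of x² - 59y² = 1.
  Expand √59 as a continued fraction. a₀ = ⌊√59⌋ = 7; iterate m_{k+1} = d_k·a_k − m_k, d_{k+1} = (59 − m_{k+1}²)/d_k, a_{k+1} = ⌊(a₀ + m_{k+1})/d_{k+1}⌋ (starting m₀ = 0, d₀ = 1), with convergents p_k = a_k·p_{k-1} + p_{k-2}, q_k = a_k·q_{k-1} + q_{k-2} (p₋₁ = 1, q₋₁ = 0):
  k = 0: a₀ = 7; p₀/q₀ = 7/1; p₀² − 59·q₀² = 49 − 59 = -10.
  k = 1: m = 7, d = 10, a = ⌊(7 + 7)/10⌋ = 1; p/q = (1·7 + 1)/(1·1 + 0) = 8/1; p² − 59·q² = 64 − 59 = 5.
  k = 2: m = 3, d = 5, a = ⌊(7 + 3)/5⌋ = 2; p/q = (2·8 + 7)/(2·1 + 1) = 23/3; p² − 59·q² = 529 − 531 = -2.
  k = 3: m = 7, d = 2, a = ⌊(7 + 7)/2⌋ = 7; p/q = (7·23 + 8)/(7·3 + 1) = 169/22; p² − 59·q² = 28561 − 28556 = 5.
  k = 4: m = 7, d = 5, a = ⌊(7 + 7)/5⌋ = 2; p/q = (2·169 + 23)/(2·22 + 3) = 361/47; p² − 59·q² = 130321 − 130331 = -10.
  k = 5: m = 3, d = 10, a = ⌊(7 + 3)/10⌋ = 1; p/q = (1·361 + 169)/(1·47 + 22) = 530/69; p² − 59·q² = 280900 − 280899 = 1.
  The first convergent with p² − 59·q² = 1 gives the fundamental solution (x₁, y₁) = (530, 69).
Step 2: Apply the recurrence (x_{n+1}, y_{n+1}) = (x₁x_n + 59y₁y_n, x₁y_n + y₁x_n) repeatedly.
  From (x_1, y_1) = (530, 69): x_2 = 530·530 + 59·69·69 = 561799; y_2 = 530·69 + 69·530 = 73140.
  From (x_2, y_2) = (561799, 73140): x_3 = 530·561799 + 59·69·73140 = 595506410; y_3 = 530·73140 + 69·561799 = 77528331.
Step 3: Verify x_3² - 59·y_3² = 354627884351088100 - 354627884351088099 = 1 (should be 1). ✓

(x_1, y_1) = (530, 69); (x_3, y_3) = (595506410, 77528331).


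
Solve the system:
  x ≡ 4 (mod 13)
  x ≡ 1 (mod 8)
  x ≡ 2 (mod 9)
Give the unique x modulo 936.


Moduli 13, 8, 9 are pairwise coprime; by CRT there is a unique solution modulo M = 13 · 8 · 9 = 936.
Solve pairwise, accumulating the modulus:
  Start with x ≡ 4 (mod 13).
  Combine with x ≡ 1 (mod 8): since gcd(13, 8) = 1, we get a unique residue mod 104.
    Write x = 4 + 13·t and substitute into x ≡ 1 (mod 8): 13·t ≡ 1 − 4 = -3 (mod 8).
    Reduce coefficients mod 8: 5·t ≡ 5 (mod 8).
    The inverse of 5 mod 8 is 5 (since 5·5 = 25 = 3·8 + 1), so t ≡ 5·5 = 25 ≡ 1 (mod 8).
    Then x = 4 + 13·1 = 17, valid modulo lcm(13, 8) = 104: x ≡ 17 (mod 104).
  Combine with x ≡ 2 (mod 9): since gcd(104, 9) = 1, we get a unique residue mod 936.
    Write x = 17 + 104·t and substitute into x ≡ 2 (mod 9): 104·t ≡ 2 − 17 = -15 (mod 9).
    Reduce coefficients mod 9: 5·t ≡ 3 (mod 9).
    The inverse of 5 mod 9 is 2 (since 5·2 = 10 = 1·9 + 1), so t ≡ 2·3 = 6 ≡ 6 (mod 9).
    Then x = 17 + 104·6 = 641, valid modulo lcm(104, 9) = 936: x ≡ 641 (mod 936).
Verify: 641 mod 13 = 4 ✓, 641 mod 8 = 1 ✓, 641 mod 9 = 2 ✓.

x ≡ 641 (mod 936).


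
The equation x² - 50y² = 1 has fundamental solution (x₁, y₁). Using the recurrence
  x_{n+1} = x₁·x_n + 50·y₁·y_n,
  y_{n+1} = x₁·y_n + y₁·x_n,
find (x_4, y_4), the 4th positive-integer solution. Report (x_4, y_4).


Step 1: Find the fundamental solution (x₁, y₁) of x² - 50y² = 1.
  Expand √50 as a continued fraction. a₀ = ⌊√50⌋ = 7; iterate m_{k+1} = d_k·a_k − m_k, d_{k+1} = (50 − m_{k+1}²)/d_k, a_{k+1} = ⌊(a₀ + m_{k+1})/d_{k+1}⌋ (starting m₀ = 0, d₀ = 1), with convergents p_k = a_k·p_{k-1} + p_{k-2}, q_k = a_k·q_{k-1} + q_{k-2} (p₋₁ = 1, q₋₁ = 0):
  k = 0: a₀ = 7; p₀/q₀ = 7/1; p₀² − 50·q₀² = 49 − 50 = -1.
  k = 1: m = 7, d = 1, a = ⌊(7 + 7)/1⌋ = 14; p/q = (14·7 + 1)/(14·1 + 0) = 99/14; p² − 50·q² = 9801 − 9800 = 1.
  The first convergent with p² − 50·q² = 1 gives the fundamental solution (x₁, y₁) = (99, 14).
Step 2: Apply the recurrence (x_{n+1}, y_{n+1}) = (x₁x_n + 50y₁y_n, x₁y_n + y₁x_n) repeatedly.
  From (x_1, y_1) = (99, 14): x_2 = 99·99 + 50·14·14 = 19601; y_2 = 99·14 + 14·99 = 2772.
  From (x_2, y_2) = (19601, 2772): x_3 = 99·19601 + 50·14·2772 = 3880899; y_3 = 99·2772 + 14·19601 = 548842.
  From (x_3, y_3) = (3880899, 548842): x_4 = 99·3880899 + 50·14·548842 = 768398401; y_4 = 99·548842 + 14·3880899 = 108667944.
Step 3: Verify x_4² - 50·y_4² = 590436102659356801 - 590436102659356800 = 1 (should be 1). ✓

(x_1, y_1) = (99, 14); (x_4, y_4) = (768398401, 108667944).


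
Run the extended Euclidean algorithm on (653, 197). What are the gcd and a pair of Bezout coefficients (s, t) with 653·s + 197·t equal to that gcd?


Euclidean algorithm on (653, 197) — divide until remainder is 0:
  653 = 3 · 197 + 62
  197 = 3 · 62 + 11
  62 = 5 · 11 + 7
  11 = 1 · 7 + 4
  7 = 1 · 4 + 3
  4 = 1 · 3 + 1
  3 = 3 · 1 + 0
gcd(653, 197) = 1.
Track Bezout coefficients alongside the remainders: start with r₀ = 653 = a·1 + b·0 (s = 1, t = 0) and r₁ = 197 = a·0 + b·1 (s = 0, t = 1); each new remainder r_{k+1} = r_{k-1} − q_k·r_k inherits s_{k+1} = s_{k-1} − q_k·s_k, t_{k+1} = t_{k-1} − q_k·t_k, so r_k = a·s_k + b·t_k at every step:
  q = 3: r = 62, s = 1 − 3·0 = 1, t = 0 − 3·1 = -3  (check: 653·1 + 197·(-3) = 62)
  q = 3: r = 11, s = 0 − 3·1 = -3, t = 1 − 3·(-3) = 10  (check: 653·(-3) + 197·10 = 11)
  q = 5: r = 7, s = 1 − 5·(-3) = 16, t = -3 − 5·10 = -53  (check: 653·16 + 197·(-53) = 7)
  q = 1: r = 4, s = -3 − 1·16 = -19, t = 10 − 1·(-53) = 63  (check: 653·(-19) + 197·63 = 4)
  q = 1: r = 3, s = 16 − 1·(-19) = 35, t = -53 − 1·63 = -116  (check: 653·35 + 197·(-116) = 3)
  q = 1: r = 1, s = -19 − 1·35 = -54, t = 63 − 1·(-116) = 179  (check: 653·(-54) + 197·179 = 1)
The row with r = 1 (the gcd) gives the Bezout coefficients s = -54, t = 179.
Result: 653 · (-54) + 197 · (179) = 1.

gcd(653, 197) = 1; s = -54, t = 179 (check: 653·(-54) + 197·179 = 1).


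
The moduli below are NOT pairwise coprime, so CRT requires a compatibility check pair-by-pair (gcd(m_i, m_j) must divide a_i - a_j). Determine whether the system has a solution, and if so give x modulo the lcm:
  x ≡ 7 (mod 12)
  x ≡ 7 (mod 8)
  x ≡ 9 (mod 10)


Moduli 12, 8, 10 are not pairwise coprime, so CRT works modulo lcm(m_i) when all pairwise compatibility conditions hold.
Pairwise compatibility: gcd(m_i, m_j) must divide a_i - a_j for every pair.
Merge one congruence at a time:
  Start: x ≡ 7 (mod 12).
  Combine with x ≡ 7 (mod 8): gcd(12, 8) = 4; 7 - 7 = 0, which IS divisible by 4, so compatible.
    Write x = 7 + 12·t and substitute into x ≡ 7 (mod 8): 12·t ≡ 7 − 7 = 0 (mod 8).
    Divide the congruence (and modulus) by g = 4: 3·t ≡ 0 (mod 2).
    Reduce coefficients mod 2: 1·t ≡ 0 (mod 2).
    So t ≡ 0 (mod 2).
    Then x = 7 + 12·0 = 7, valid modulo lcm(12, 8) = 24: x ≡ 7 (mod 24).
  Combine with x ≡ 9 (mod 10): gcd(24, 10) = 2; 9 - 7 = 2, which IS divisible by 2, so compatible.
    Write x = 7 + 24·t and substitute into x ≡ 9 (mod 10): 24·t ≡ 9 − 7 = 2 (mod 10).
    Divide the congruence (and modulus) by g = 2: 12·t ≡ 1 (mod 5).
    Reduce coefficients mod 5: 2·t ≡ 1 (mod 5).
    The inverse of 2 mod 5 is 3 (since 2·3 = 6 = 1·5 + 1), so t ≡ 3·1 = 3 ≡ 3 (mod 5).
    Then x = 7 + 24·3 = 79, valid modulo lcm(24, 10) = 120: x ≡ 79 (mod 120).
Verify: 79 mod 12 = 7, 79 mod 8 = 7, 79 mod 10 = 9.

x ≡ 79 (mod 120).


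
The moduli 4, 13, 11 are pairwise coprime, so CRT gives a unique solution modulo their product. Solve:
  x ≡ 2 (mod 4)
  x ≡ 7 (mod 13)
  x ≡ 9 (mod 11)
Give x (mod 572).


Moduli 4, 13, 11 are pairwise coprime; by CRT there is a unique solution modulo M = 4 · 13 · 11 = 572.
Solve pairwise, accumulating the modulus:
  Start with x ≡ 2 (mod 4).
  Combine with x ≡ 7 (mod 13): since gcd(4, 13) = 1, we get a unique residue mod 52.
    Write x = 2 + 4·t and substitute into x ≡ 7 (mod 13): 4·t ≡ 7 − 2 = 5 (mod 13).
    The inverse of 4 mod 13 is 10 (since 4·10 = 40 = 3·13 + 1), so t ≡ 10·5 = 50 ≡ 11 (mod 13).
    Then x = 2 + 4·11 = 46, valid modulo lcm(4, 13) = 52: x ≡ 46 (mod 52).
  Combine with x ≡ 9 (mod 11): since gcd(52, 11) = 1, we get a unique residue mod 572.
    Write x = 46 + 52·t and substitute into x ≡ 9 (mod 11): 52·t ≡ 9 − 46 = -37 (mod 11).
    Reduce coefficients mod 11: 8·t ≡ 7 (mod 11).
    The inverse of 8 mod 11 is 7 (since 8·7 = 56 = 5·11 + 1), so t ≡ 7·7 = 49 ≡ 5 (mod 11).
    Then x = 46 + 52·5 = 306, valid modulo lcm(52, 11) = 572: x ≡ 306 (mod 572).
Verify: 306 mod 4 = 2 ✓, 306 mod 13 = 7 ✓, 306 mod 11 = 9 ✓.

x ≡ 306 (mod 572).


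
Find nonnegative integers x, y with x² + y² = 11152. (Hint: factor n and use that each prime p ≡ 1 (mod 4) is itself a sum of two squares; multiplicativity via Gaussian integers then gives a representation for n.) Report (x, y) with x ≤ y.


Step 1: Factor n = 11152 = 2^4 · 17 · 41.
Step 2: Check the mod-4 condition on each prime factor: 2 = 2 (special); 17 ≡ 1 (mod 4), exponent 1; 41 ≡ 1 (mod 4), exponent 1.
All primes ≡ 3 (mod 4) appear to even exponent (or don't appear), so by the two-squares theorem n IS expressible as a sum of two squares.
Step 3: Build a representation. Group n = k² · m with k = 4 and m = 17 · 41 = 697 (a product of primes ≡ 1 (mod 4)); a representation of m scales to one of n via (k·x)² + (k·y)² = k²(x² + y²). Each prime p ≡ 1 (mod 4) is itself a sum of two squares; find a² by testing p − a² for a perfect square:
  17: 17 − 1² = 16 = 4² ⇒ 17 = 1² + 4².
  41: 41 − 1² = 40, 41 − 2² = 37, 41 − 3² = 32, 41 − 4² = 25 = 5² ⇒ 41 = 4² + 5².
  Combine using the Brahmagupta–Fibonacci identity (a² + b²)(c² + d²) = (ac − bd)² + (ad + bc)² = (ac + bd)² + (ad − bc)²:
  17 · 41 = 697: from (1² + 4²)(4² + 5²), take (1·4 − 4·5, 1·5 + 4·4) = (4 − 20, 5 + 16) = (-16, 21); dropping signs (only squares matter) gives (16, 21); check 16² + 21² = 256 + 441 = 697 ✓.
  Scale by k = 4: (4·16, 4·21) = (64, 84).
Step 4: Order so x ≤ y and verify: 64² + 84² = 4096 + 7056 = 11152 = n. ✓

n = 11152 = 64² + 84² (one valid representation with x ≤ y).


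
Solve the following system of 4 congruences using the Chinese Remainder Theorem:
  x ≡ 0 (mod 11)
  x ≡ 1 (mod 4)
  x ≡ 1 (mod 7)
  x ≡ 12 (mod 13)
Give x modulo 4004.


Product of moduli M = 11 · 4 · 7 · 13 = 4004.
Merge one congruence at a time:
  Start: x ≡ 0 (mod 11).
  Combine with x ≡ 1 (mod 4); new modulus lcm = 44.
    Write x = 0 + 11·t and substitute into x ≡ 1 (mod 4): 11·t ≡ 1 − 0 = 1 (mod 4).
    Reduce coefficients mod 4: 3·t ≡ 1 (mod 4).
    The inverse of 3 mod 4 is 3 (since 3·3 = 9 = 2·4 + 1), so t ≡ 3·1 = 3 ≡ 3 (mod 4).
    Then x = 0 + 11·3 = 33, valid modulo lcm(11, 4) = 44: x ≡ 33 (mod 44).
  Combine with x ≡ 1 (mod 7); new modulus lcm = 308.
    Write x = 33 + 44·t and substitute into x ≡ 1 (mod 7): 44·t ≡ 1 − 33 = -32 (mod 7).
    Reduce coefficients mod 7: 2·t ≡ 3 (mod 7).
    The inverse of 2 mod 7 is 4 (since 2·4 = 8 = 1·7 + 1), so t ≡ 4·3 = 12 ≡ 5 (mod 7).
    Then x = 33 + 44·5 = 253, valid modulo lcm(44, 7) = 308: x ≡ 253 (mod 308).
  Combine with x ≡ 12 (mod 13); new modulus lcm = 4004.
    Write x = 253 + 308·t and substitute into x ≡ 12 (mod 13): 308·t ≡ 12 − 253 = -241 (mod 13).
    Reduce coefficients mod 13: 9·t ≡ 6 (mod 13).
    The inverse of 9 mod 13 is 3 (since 9·3 = 27 = 2·13 + 1), so t ≡ 3·6 = 18 ≡ 5 (mod 13).
    Then x = 253 + 308·5 = 1793, valid modulo lcm(308, 13) = 4004: x ≡ 1793 (mod 4004).
Verify against each original: 1793 mod 11 = 0, 1793 mod 4 = 1, 1793 mod 7 = 1, 1793 mod 13 = 12.

x ≡ 1793 (mod 4004).


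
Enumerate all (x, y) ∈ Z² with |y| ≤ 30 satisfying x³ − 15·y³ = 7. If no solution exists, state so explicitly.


The equation is x³ - 15y³ = 7. For fixed y, x³ = 15·y³ + 7, so a solution requires the RHS to be a perfect cube.
Strategy: iterate y from -30 to 30, compute RHS = 15·y³ + 7, and check whether it is a (positive or negative) perfect cube.
Check small values of y:
  y = 0: RHS = 7 is not a perfect cube.
  y = 1: RHS = 22 is not a perfect cube.
  y = -1: RHS = -8 = (-2)³ ⇒ x = -2 works.
  y = 2: RHS = 127 is not a perfect cube.
  y = -2: RHS = -113 is not a perfect cube.
  y = 3: RHS = 412 is not a perfect cube.
  y = -3: RHS = -398 is not a perfect cube.
Continuing the search up to |y| = 30 finds no further solutions beyond those listed.
Collected solutions: (-2, -1).

Solutions (with |y| ≤ 30): (-2, -1).


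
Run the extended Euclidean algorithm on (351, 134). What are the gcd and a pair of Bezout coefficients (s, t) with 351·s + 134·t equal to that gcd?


Euclidean algorithm on (351, 134) — divide until remainder is 0:
  351 = 2 · 134 + 83
  134 = 1 · 83 + 51
  83 = 1 · 51 + 32
  51 = 1 · 32 + 19
  32 = 1 · 19 + 13
  19 = 1 · 13 + 6
  13 = 2 · 6 + 1
  6 = 6 · 1 + 0
gcd(351, 134) = 1.
Track Bezout coefficients alongside the remainders: start with r₀ = 351 = a·1 + b·0 (s = 1, t = 0) and r₁ = 134 = a·0 + b·1 (s = 0, t = 1); each new remainder r_{k+1} = r_{k-1} − q_k·r_k inherits s_{k+1} = s_{k-1} − q_k·s_k, t_{k+1} = t_{k-1} − q_k·t_k, so r_k = a·s_k + b·t_k at every step:
  q = 2: r = 83, s = 1 − 2·0 = 1, t = 0 − 2·1 = -2  (check: 351·1 + 134·(-2) = 83)
  q = 1: r = 51, s = 0 − 1·1 = -1, t = 1 − 1·(-2) = 3  (check: 351·(-1) + 134·3 = 51)
  q = 1: r = 32, s = 1 − 1·(-1) = 2, t = -2 − 1·3 = -5  (check: 351·2 + 134·(-5) = 32)
  q = 1: r = 19, s = -1 − 1·2 = -3, t = 3 − 1·(-5) = 8  (check: 351·(-3) + 134·8 = 19)
  q = 1: r = 13, s = 2 − 1·(-3) = 5, t = -5 − 1·8 = -13  (check: 351·5 + 134·(-13) = 13)
  q = 1: r = 6, s = -3 − 1·5 = -8, t = 8 − 1·(-13) = 21  (check: 351·(-8) + 134·21 = 6)
  q = 2: r = 1, s = 5 − 2·(-8) = 21, t = -13 − 2·21 = -55  (check: 351·21 + 134·(-55) = 1)
The row with r = 1 (the gcd) gives the Bezout coefficients s = 21, t = -55.
Result: 351 · (21) + 134 · (-55) = 1.

gcd(351, 134) = 1; s = 21, t = -55 (check: 351·21 + 134·(-55) = 1).


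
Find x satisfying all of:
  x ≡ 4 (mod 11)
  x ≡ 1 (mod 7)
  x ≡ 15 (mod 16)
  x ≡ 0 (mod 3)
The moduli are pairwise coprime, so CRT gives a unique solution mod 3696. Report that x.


Product of moduli M = 11 · 7 · 16 · 3 = 3696.
Merge one congruence at a time:
  Start: x ≡ 4 (mod 11).
  Combine with x ≡ 1 (mod 7); new modulus lcm = 77.
    Write x = 4 + 11·t and substitute into x ≡ 1 (mod 7): 11·t ≡ 1 − 4 = -3 (mod 7).
    Reduce coefficients mod 7: 4·t ≡ 4 (mod 7).
    The inverse of 4 mod 7 is 2 (since 4·2 = 8 = 1·7 + 1), so t ≡ 2·4 = 8 ≡ 1 (mod 7).
    Then x = 4 + 11·1 = 15, valid modulo lcm(11, 7) = 77: x ≡ 15 (mod 77).
  Combine with x ≡ 15 (mod 16); new modulus lcm = 1232.
    Write x = 15 + 77·t and substitute into x ≡ 15 (mod 16): 77·t ≡ 15 − 15 = 0 (mod 16).
    Reduce coefficients mod 16: 13·t ≡ 0 (mod 16).
    The inverse of 13 mod 16 is 5 (since 13·5 = 65 = 4·16 + 1), so t ≡ 5·0 = 0 ≡ 0 (mod 16).
    Then x = 15 + 77·0 = 15, valid modulo lcm(77, 16) = 1232: x ≡ 15 (mod 1232).
  Combine with x ≡ 0 (mod 3); new modulus lcm = 3696.
    Write x = 15 + 1232·t and substitute into x ≡ 0 (mod 3): 1232·t ≡ 0 − 15 = -15 (mod 3).
    Reduce coefficients mod 3: 2·t ≡ 0 (mod 3).
    The inverse of 2 mod 3 is 2 (since 2·2 = 4 = 1·3 + 1), so t ≡ 2·0 = 0 ≡ 0 (mod 3).
    Then x = 15 + 1232·0 = 15, valid modulo lcm(1232, 3) = 3696: x ≡ 15 (mod 3696).
Verify against each original: 15 mod 11 = 4, 15 mod 7 = 1, 15 mod 16 = 15, 15 mod 3 = 0.

x ≡ 15 (mod 3696).


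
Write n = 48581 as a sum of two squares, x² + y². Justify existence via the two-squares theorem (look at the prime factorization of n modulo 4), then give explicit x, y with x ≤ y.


Step 1: Factor n = 48581 = 13 · 37 · 101.
Step 2: Check the mod-4 condition on each prime factor: 13 ≡ 1 (mod 4), exponent 1; 37 ≡ 1 (mod 4), exponent 1; 101 ≡ 1 (mod 4), exponent 1.
All primes ≡ 3 (mod 4) appear to even exponent (or don't appear), so by the two-squares theorem n IS expressible as a sum of two squares.
Step 3: Build a representation. Here n = 13 · 37 · 101 is a product of primes ≡ 1 (mod 4). Each prime p ≡ 1 (mod 4) is itself a sum of two squares; find a² by testing p − a² for a perfect square:
  13: 13 − 1² = 12, 13 − 2² = 9 = 3² ⇒ 13 = 2² + 3².
  37: 37 − 1² = 36 = 6² ⇒ 37 = 1² + 6².
  101: 101 − 1² = 100 = 10² ⇒ 101 = 1² + 10².
  Combine using the Brahmagupta–Fibonacci identity (a² + b²)(c² + d²) = (ac − bd)² + (ad + bc)² = (ac + bd)² + (ad − bc)²:
  13 · 37 = 481: from (2² + 3²)(1² + 6²), take (2·1 − 3·6, 2·6 + 3·1) = (2 − 18, 12 + 3) = (-16, 15); dropping signs (only squares matter) gives (16, 15); check 16² + 15² = 256 + 225 = 481 ✓.
  481 · 101 = 48581: from (16² + 15²)(1² + 10²), take (16·1 − 15·10, 16·10 + 15·1) = (16 − 150, 160 + 15) = (-134, 175); dropping signs (only squares matter) gives (134, 175); check 134² + 175² = 17956 + 30625 = 48581 ✓.
Step 4: Order so x ≤ y and verify: 134² + 175² = 17956 + 30625 = 48581 = n. ✓

n = 48581 = 134² + 175² (one valid representation with x ≤ y).


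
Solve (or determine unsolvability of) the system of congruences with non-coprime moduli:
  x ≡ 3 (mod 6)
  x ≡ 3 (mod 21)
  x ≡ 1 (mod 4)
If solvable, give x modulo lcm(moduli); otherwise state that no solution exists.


Moduli 6, 21, 4 are not pairwise coprime, so CRT works modulo lcm(m_i) when all pairwise compatibility conditions hold.
Pairwise compatibility: gcd(m_i, m_j) must divide a_i - a_j for every pair.
Merge one congruence at a time:
  Start: x ≡ 3 (mod 6).
  Combine with x ≡ 3 (mod 21): gcd(6, 21) = 3; 3 - 3 = 0, which IS divisible by 3, so compatible.
    Write x = 3 + 6·t and substitute into x ≡ 3 (mod 21): 6·t ≡ 3 − 3 = 0 (mod 21).
    Divide the congruence (and modulus) by g = 3: 2·t ≡ 0 (mod 7).
    The inverse of 2 mod 7 is 4 (since 2·4 = 8 = 1·7 + 1), so t ≡ 4·0 = 0 ≡ 0 (mod 7).
    Then x = 3 + 6·0 = 3, valid modulo lcm(6, 21) = 42: x ≡ 3 (mod 42).
  Combine with x ≡ 1 (mod 4): gcd(42, 4) = 2; 1 - 3 = -2, which IS divisible by 2, so compatible.
    Write x = 3 + 42·t and substitute into x ≡ 1 (mod 4): 42·t ≡ 1 − 3 = -2 (mod 4).
    Divide the congruence (and modulus) by g = 2: 21·t ≡ -1 (mod 2).
    Reduce coefficients mod 2: 1·t ≡ 1 (mod 2).
    So t ≡ 1 (mod 2).
    Then x = 3 + 42·1 = 45, valid modulo lcm(42, 4) = 84: x ≡ 45 (mod 84).
Verify: 45 mod 6 = 3, 45 mod 21 = 3, 45 mod 4 = 1.

x ≡ 45 (mod 84).


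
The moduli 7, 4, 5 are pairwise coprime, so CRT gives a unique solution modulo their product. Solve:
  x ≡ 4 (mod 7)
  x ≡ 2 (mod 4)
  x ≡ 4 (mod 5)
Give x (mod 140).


Moduli 7, 4, 5 are pairwise coprime; by CRT there is a unique solution modulo M = 7 · 4 · 5 = 140.
Solve pairwise, accumulating the modulus:
  Start with x ≡ 4 (mod 7).
  Combine with x ≡ 2 (mod 4): since gcd(7, 4) = 1, we get a unique residue mod 28.
    Write x = 4 + 7·t and substitute into x ≡ 2 (mod 4): 7·t ≡ 2 − 4 = -2 (mod 4).
    Reduce coefficients mod 4: 3·t ≡ 2 (mod 4).
    The inverse of 3 mod 4 is 3 (since 3·3 = 9 = 2·4 + 1), so t ≡ 3·2 = 6 ≡ 2 (mod 4).
    Then x = 4 + 7·2 = 18, valid modulo lcm(7, 4) = 28: x ≡ 18 (mod 28).
  Combine with x ≡ 4 (mod 5): since gcd(28, 5) = 1, we get a unique residue mod 140.
    Write x = 18 + 28·t and substitute into x ≡ 4 (mod 5): 28·t ≡ 4 − 18 = -14 (mod 5).
    Reduce coefficients mod 5: 3·t ≡ 1 (mod 5).
    The inverse of 3 mod 5 is 2 (since 3·2 = 6 = 1·5 + 1), so t ≡ 2·1 = 2 ≡ 2 (mod 5).
    Then x = 18 + 28·2 = 74, valid modulo lcm(28, 5) = 140: x ≡ 74 (mod 140).
Verify: 74 mod 7 = 4 ✓, 74 mod 4 = 2 ✓, 74 mod 5 = 4 ✓.

x ≡ 74 (mod 140).


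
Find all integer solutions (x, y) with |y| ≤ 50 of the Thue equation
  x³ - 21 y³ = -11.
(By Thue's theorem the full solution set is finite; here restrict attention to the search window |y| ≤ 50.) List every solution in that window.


The equation is x³ - 21y³ = -11. For fixed y, x³ = 21·y³ − 11, so a solution requires the RHS to be a perfect cube.
Strategy: iterate y from -50 to 50, compute RHS = 21·y³ − 11, and check whether it is a (positive or negative) perfect cube.
Check small values of y:
  y = 0: RHS = -11 is not a perfect cube.
  y = 1: RHS = 10 is not a perfect cube.
  y = -1: RHS = -32 is not a perfect cube.
  y = 2: RHS = 157 is not a perfect cube.
  y = -2: RHS = -179 is not a perfect cube.
  y = 3: RHS = 556 is not a perfect cube.
  y = -3: RHS = -578 is not a perfect cube.
Continuing the search up to |y| = 50 finds no solutions either.
No (x, y) in the scanned range satisfies the equation.

No integer solutions with |y| ≤ 50.


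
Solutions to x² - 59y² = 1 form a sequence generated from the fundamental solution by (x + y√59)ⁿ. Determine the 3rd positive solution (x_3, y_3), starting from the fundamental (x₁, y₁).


Step 1: Find the fundamental solution (x₁, y₁) of x² - 59y² = 1.
  Expand √59 as a continued fraction. a₀ = ⌊√59⌋ = 7; iterate m_{k+1} = d_k·a_k − m_k, d_{k+1} = (59 − m_{k+1}²)/d_k, a_{k+1} = ⌊(a₀ + m_{k+1})/d_{k+1}⌋ (starting m₀ = 0, d₀ = 1), with convergents p_k = a_k·p_{k-1} + p_{k-2}, q_k = a_k·q_{k-1} + q_{k-2} (p₋₁ = 1, q₋₁ = 0):
  k = 0: a₀ = 7; p₀/q₀ = 7/1; p₀² − 59·q₀² = 49 − 59 = -10.
  k = 1: m = 7, d = 10, a = ⌊(7 + 7)/10⌋ = 1; p/q = (1·7 + 1)/(1·1 + 0) = 8/1; p² − 59·q² = 64 − 59 = 5.
  k = 2: m = 3, d = 5, a = ⌊(7 + 3)/5⌋ = 2; p/q = (2·8 + 7)/(2·1 + 1) = 23/3; p² − 59·q² = 529 − 531 = -2.
  k = 3: m = 7, d = 2, a = ⌊(7 + 7)/2⌋ = 7; p/q = (7·23 + 8)/(7·3 + 1) = 169/22; p² − 59·q² = 28561 − 28556 = 5.
  k = 4: m = 7, d = 5, a = ⌊(7 + 7)/5⌋ = 2; p/q = (2·169 + 23)/(2·22 + 3) = 361/47; p² − 59·q² = 130321 − 130331 = -10.
  k = 5: m = 3, d = 10, a = ⌊(7 + 3)/10⌋ = 1; p/q = (1·361 + 169)/(1·47 + 22) = 530/69; p² − 59·q² = 280900 − 280899 = 1.
  The first convergent with p² − 59·q² = 1 gives the fundamental solution (x₁, y₁) = (530, 69).
Step 2: Apply the recurrence (x_{n+1}, y_{n+1}) = (x₁x_n + 59y₁y_n, x₁y_n + y₁x_n) repeatedly.
  From (x_1, y_1) = (530, 69): x_2 = 530·530 + 59·69·69 = 561799; y_2 = 530·69 + 69·530 = 73140.
  From (x_2, y_2) = (561799, 73140): x_3 = 530·561799 + 59·69·73140 = 595506410; y_3 = 530·73140 + 69·561799 = 77528331.
Step 3: Verify x_3² - 59·y_3² = 354627884351088100 - 354627884351088099 = 1 (should be 1). ✓

(x_1, y_1) = (530, 69); (x_3, y_3) = (595506410, 77528331).


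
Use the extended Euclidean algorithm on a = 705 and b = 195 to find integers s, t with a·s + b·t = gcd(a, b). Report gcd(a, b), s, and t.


Euclidean algorithm on (705, 195) — divide until remainder is 0:
  705 = 3 · 195 + 120
  195 = 1 · 120 + 75
  120 = 1 · 75 + 45
  75 = 1 · 45 + 30
  45 = 1 · 30 + 15
  30 = 2 · 15 + 0
gcd(705, 195) = 15.
Track Bezout coefficients alongside the remainders: start with r₀ = 705 = a·1 + b·0 (s = 1, t = 0) and r₁ = 195 = a·0 + b·1 (s = 0, t = 1); each new remainder r_{k+1} = r_{k-1} − q_k·r_k inherits s_{k+1} = s_{k-1} − q_k·s_k, t_{k+1} = t_{k-1} − q_k·t_k, so r_k = a·s_k + b·t_k at every step:
  q = 3: r = 120, s = 1 − 3·0 = 1, t = 0 − 3·1 = -3  (check: 705·1 + 195·(-3) = 120)
  q = 1: r = 75, s = 0 − 1·1 = -1, t = 1 − 1·(-3) = 4  (check: 705·(-1) + 195·4 = 75)
  q = 1: r = 45, s = 1 − 1·(-1) = 2, t = -3 − 1·4 = -7  (check: 705·2 + 195·(-7) = 45)
  q = 1: r = 30, s = -1 − 1·2 = -3, t = 4 − 1·(-7) = 11  (check: 705·(-3) + 195·11 = 30)
  q = 1: r = 15, s = 2 − 1·(-3) = 5, t = -7 − 1·11 = -18  (check: 705·5 + 195·(-18) = 15)
The row with r = 15 (the gcd) gives the Bezout coefficients s = 5, t = -18.
Result: 705 · (5) + 195 · (-18) = 15.

gcd(705, 195) = 15; s = 5, t = -18 (check: 705·5 + 195·(-18) = 15).


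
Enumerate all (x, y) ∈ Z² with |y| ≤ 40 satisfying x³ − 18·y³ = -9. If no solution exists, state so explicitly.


The equation is x³ - 18y³ = -9. For fixed y, x³ = 18·y³ − 9, so a solution requires the RHS to be a perfect cube.
Strategy: iterate y from -40 to 40, compute RHS = 18·y³ − 9, and check whether it is a (positive or negative) perfect cube.
Check small values of y:
  y = 0: RHS = -9 is not a perfect cube.
  y = 1: RHS = 9 is not a perfect cube.
  y = -1: RHS = -27 = (-3)³ ⇒ x = -3 works.
  y = 2: RHS = 135 is not a perfect cube.
  y = -2: RHS = -153 is not a perfect cube.
  y = 3: RHS = 477 is not a perfect cube.
  y = -3: RHS = -495 is not a perfect cube.
Continuing the search up to |y| = 40 finds no further solutions beyond those listed.
Collected solutions: (-3, -1).

Solutions (with |y| ≤ 40): (-3, -1).


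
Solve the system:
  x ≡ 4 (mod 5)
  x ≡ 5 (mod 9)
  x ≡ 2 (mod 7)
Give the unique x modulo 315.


Moduli 5, 9, 7 are pairwise coprime; by CRT there is a unique solution modulo M = 5 · 9 · 7 = 315.
Solve pairwise, accumulating the modulus:
  Start with x ≡ 4 (mod 5).
  Combine with x ≡ 5 (mod 9): since gcd(5, 9) = 1, we get a unique residue mod 45.
    Write x = 4 + 5·t and substitute into x ≡ 5 (mod 9): 5·t ≡ 5 − 4 = 1 (mod 9).
    The inverse of 5 mod 9 is 2 (since 5·2 = 10 = 1·9 + 1), so t ≡ 2·1 = 2 ≡ 2 (mod 9).
    Then x = 4 + 5·2 = 14, valid modulo lcm(5, 9) = 45: x ≡ 14 (mod 45).
  Combine with x ≡ 2 (mod 7): since gcd(45, 7) = 1, we get a unique residue mod 315.
    Write x = 14 + 45·t and substitute into x ≡ 2 (mod 7): 45·t ≡ 2 − 14 = -12 (mod 7).
    Reduce coefficients mod 7: 3·t ≡ 2 (mod 7).
    The inverse of 3 mod 7 is 5 (since 3·5 = 15 = 2·7 + 1), so t ≡ 5·2 = 10 ≡ 3 (mod 7).
    Then x = 14 + 45·3 = 149, valid modulo lcm(45, 7) = 315: x ≡ 149 (mod 315).
Verify: 149 mod 5 = 4 ✓, 149 mod 9 = 5 ✓, 149 mod 7 = 2 ✓.

x ≡ 149 (mod 315).


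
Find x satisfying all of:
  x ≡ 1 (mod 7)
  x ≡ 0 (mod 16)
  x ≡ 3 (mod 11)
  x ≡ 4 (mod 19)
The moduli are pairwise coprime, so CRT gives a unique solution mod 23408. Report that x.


Product of moduli M = 7 · 16 · 11 · 19 = 23408.
Merge one congruence at a time:
  Start: x ≡ 1 (mod 7).
  Combine with x ≡ 0 (mod 16); new modulus lcm = 112.
    Write x = 1 + 7·t and substitute into x ≡ 0 (mod 16): 7·t ≡ 0 − 1 = -1 (mod 16).
    Reduce coefficients mod 16: 7·t ≡ 15 (mod 16).
    The inverse of 7 mod 16 is 7 (since 7·7 = 49 = 3·16 + 1), so t ≡ 7·15 = 105 ≡ 9 (mod 16).
    Then x = 1 + 7·9 = 64, valid modulo lcm(7, 16) = 112: x ≡ 64 (mod 112).
  Combine with x ≡ 3 (mod 11); new modulus lcm = 1232.
    Write x = 64 + 112·t and substitute into x ≡ 3 (mod 11): 112·t ≡ 3 − 64 = -61 (mod 11).
    Reduce coefficients mod 11: 2·t ≡ 5 (mod 11).
    The inverse of 2 mod 11 is 6 (since 2·6 = 12 = 1·11 + 1), so t ≡ 6·5 = 30 ≡ 8 (mod 11).
    Then x = 64 + 112·8 = 960, valid modulo lcm(112, 11) = 1232: x ≡ 960 (mod 1232).
  Combine with x ≡ 4 (mod 19); new modulus lcm = 23408.
    Write x = 960 + 1232·t and substitute into x ≡ 4 (mod 19): 1232·t ≡ 4 − 960 = -956 (mod 19).
    Reduce coefficients mod 19: 16·t ≡ 13 (mod 19).
    The inverse of 16 mod 19 is 6 (since 16·6 = 96 = 5·19 + 1), so t ≡ 6·13 = 78 ≡ 2 (mod 19).
    Then x = 960 + 1232·2 = 3424, valid modulo lcm(1232, 19) = 23408: x ≡ 3424 (mod 23408).
Verify against each original: 3424 mod 7 = 1, 3424 mod 16 = 0, 3424 mod 11 = 3, 3424 mod 19 = 4.

x ≡ 3424 (mod 23408).


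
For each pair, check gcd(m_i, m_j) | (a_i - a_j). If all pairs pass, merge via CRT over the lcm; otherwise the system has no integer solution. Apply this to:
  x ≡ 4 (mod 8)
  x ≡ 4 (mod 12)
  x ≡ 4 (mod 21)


Moduli 8, 12, 21 are not pairwise coprime, so CRT works modulo lcm(m_i) when all pairwise compatibility conditions hold.
Pairwise compatibility: gcd(m_i, m_j) must divide a_i - a_j for every pair.
Merge one congruence at a time:
  Start: x ≡ 4 (mod 8).
  Combine with x ≡ 4 (mod 12): gcd(8, 12) = 4; 4 - 4 = 0, which IS divisible by 4, so compatible.
    Write x = 4 + 8·t and substitute into x ≡ 4 (mod 12): 8·t ≡ 4 − 4 = 0 (mod 12).
    Divide the congruence (and modulus) by g = 4: 2·t ≡ 0 (mod 3).
    The inverse of 2 mod 3 is 2 (since 2·2 = 4 = 1·3 + 1), so t ≡ 2·0 = 0 ≡ 0 (mod 3).
    Then x = 4 + 8·0 = 4, valid modulo lcm(8, 12) = 24: x ≡ 4 (mod 24).
  Combine with x ≡ 4 (mod 21): gcd(24, 21) = 3; 4 - 4 = 0, which IS divisible by 3, so compatible.
    Write x = 4 + 24·t and substitute into x ≡ 4 (mod 21): 24·t ≡ 4 − 4 = 0 (mod 21).
    Divide the congruence (and modulus) by g = 3: 8·t ≡ 0 (mod 7).
    Reduce coefficients mod 7: 1·t ≡ 0 (mod 7).
    So t ≡ 0 (mod 7).
    Then x = 4 + 24·0 = 4, valid modulo lcm(24, 21) = 168: x ≡ 4 (mod 168).
Verify: 4 mod 8 = 4, 4 mod 12 = 4, 4 mod 21 = 4.

x ≡ 4 (mod 168).


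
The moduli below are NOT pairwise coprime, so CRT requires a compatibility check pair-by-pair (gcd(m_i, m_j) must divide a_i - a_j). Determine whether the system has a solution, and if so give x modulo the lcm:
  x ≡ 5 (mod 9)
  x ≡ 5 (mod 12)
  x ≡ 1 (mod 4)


Moduli 9, 12, 4 are not pairwise coprime, so CRT works modulo lcm(m_i) when all pairwise compatibility conditions hold.
Pairwise compatibility: gcd(m_i, m_j) must divide a_i - a_j for every pair.
Merge one congruence at a time:
  Start: x ≡ 5 (mod 9).
  Combine with x ≡ 5 (mod 12): gcd(9, 12) = 3; 5 - 5 = 0, which IS divisible by 3, so compatible.
    Write x = 5 + 9·t and substitute into x ≡ 5 (mod 12): 9·t ≡ 5 − 5 = 0 (mod 12).
    Divide the congruence (and modulus) by g = 3: 3·t ≡ 0 (mod 4).
    The inverse of 3 mod 4 is 3 (since 3·3 = 9 = 2·4 + 1), so t ≡ 3·0 = 0 ≡ 0 (mod 4).
    Then x = 5 + 9·0 = 5, valid modulo lcm(9, 12) = 36: x ≡ 5 (mod 36).
  Combine with x ≡ 1 (mod 4): gcd(36, 4) = 4; 1 - 5 = -4, which IS divisible by 4, so compatible.
    Write x = 5 + 36·t and substitute into x ≡ 1 (mod 4): 36·t ≡ 1 − 5 = -4 (mod 4).
    Divide the congruence (and modulus) by g = 4: 9·t ≡ -1 (mod 1).
    Modulo 1 every t works; take t = 0.
    Then x = 5 + 36·0 = 5, valid modulo lcm(36, 4) = 36: x ≡ 5 (mod 36).
Verify: 5 mod 9 = 5, 5 mod 12 = 5, 5 mod 4 = 1.

x ≡ 5 (mod 36).


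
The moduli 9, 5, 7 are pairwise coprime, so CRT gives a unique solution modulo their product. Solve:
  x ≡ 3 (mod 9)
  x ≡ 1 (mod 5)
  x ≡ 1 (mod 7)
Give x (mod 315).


Moduli 9, 5, 7 are pairwise coprime; by CRT there is a unique solution modulo M = 9 · 5 · 7 = 315.
Solve pairwise, accumulating the modulus:
  Start with x ≡ 3 (mod 9).
  Combine with x ≡ 1 (mod 5): since gcd(9, 5) = 1, we get a unique residue mod 45.
    Write x = 3 + 9·t and substitute into x ≡ 1 (mod 5): 9·t ≡ 1 − 3 = -2 (mod 5).
    Reduce coefficients mod 5: 4·t ≡ 3 (mod 5).
    The inverse of 4 mod 5 is 4 (since 4·4 = 16 = 3·5 + 1), so t ≡ 4·3 = 12 ≡ 2 (mod 5).
    Then x = 3 + 9·2 = 21, valid modulo lcm(9, 5) = 45: x ≡ 21 (mod 45).
  Combine with x ≡ 1 (mod 7): since gcd(45, 7) = 1, we get a unique residue mod 315.
    Write x = 21 + 45·t and substitute into x ≡ 1 (mod 7): 45·t ≡ 1 − 21 = -20 (mod 7).
    Reduce coefficients mod 7: 3·t ≡ 1 (mod 7).
    The inverse of 3 mod 7 is 5 (since 3·5 = 15 = 2·7 + 1), so t ≡ 5·1 = 5 ≡ 5 (mod 7).
    Then x = 21 + 45·5 = 246, valid modulo lcm(45, 7) = 315: x ≡ 246 (mod 315).
Verify: 246 mod 9 = 3 ✓, 246 mod 5 = 1 ✓, 246 mod 7 = 1 ✓.

x ≡ 246 (mod 315).


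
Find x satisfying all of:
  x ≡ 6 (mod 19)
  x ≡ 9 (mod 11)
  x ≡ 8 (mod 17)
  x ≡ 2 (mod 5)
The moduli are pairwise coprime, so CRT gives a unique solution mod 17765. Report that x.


Product of moduli M = 19 · 11 · 17 · 5 = 17765.
Merge one congruence at a time:
  Start: x ≡ 6 (mod 19).
  Combine with x ≡ 9 (mod 11); new modulus lcm = 209.
    Write x = 6 + 19·t and substitute into x ≡ 9 (mod 11): 19·t ≡ 9 − 6 = 3 (mod 11).
    Reduce coefficients mod 11: 8·t ≡ 3 (mod 11).
    The inverse of 8 mod 11 is 7 (since 8·7 = 56 = 5·11 + 1), so t ≡ 7·3 = 21 ≡ 10 (mod 11).
    Then x = 6 + 19·10 = 196, valid modulo lcm(19, 11) = 209: x ≡ 196 (mod 209).
  Combine with x ≡ 8 (mod 17); new modulus lcm = 3553.
    Write x = 196 + 209·t and substitute into x ≡ 8 (mod 17): 209·t ≡ 8 − 196 = -188 (mod 17).
    Reduce coefficients mod 17: 5·t ≡ 16 (mod 17).
    The inverse of 5 mod 17 is 7 (since 5·7 = 35 = 2·17 + 1), so t ≡ 7·16 = 112 ≡ 10 (mod 17).
    Then x = 196 + 209·10 = 2286, valid modulo lcm(209, 17) = 3553: x ≡ 2286 (mod 3553).
  Combine with x ≡ 2 (mod 5); new modulus lcm = 17765.
    Write x = 2286 + 3553·t and substitute into x ≡ 2 (mod 5): 3553·t ≡ 2 − 2286 = -2284 (mod 5).
    Reduce coefficients mod 5: 3·t ≡ 1 (mod 5).
    The inverse of 3 mod 5 is 2 (since 3·2 = 6 = 1·5 + 1), so t ≡ 2·1 = 2 ≡ 2 (mod 5).
    Then x = 2286 + 3553·2 = 9392, valid modulo lcm(3553, 5) = 17765: x ≡ 9392 (mod 17765).
Verify against each original: 9392 mod 19 = 6, 9392 mod 11 = 9, 9392 mod 17 = 8, 9392 mod 5 = 2.

x ≡ 9392 (mod 17765).


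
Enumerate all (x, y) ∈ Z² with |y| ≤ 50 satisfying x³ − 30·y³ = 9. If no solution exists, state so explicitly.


The equation is x³ - 30y³ = 9. For fixed y, x³ = 30·y³ + 9, so a solution requires the RHS to be a perfect cube.
Strategy: iterate y from -50 to 50, compute RHS = 30·y³ + 9, and check whether it is a (positive or negative) perfect cube.
Check small values of y:
  y = 0: RHS = 9 is not a perfect cube.
  y = 1: RHS = 39 is not a perfect cube.
  y = -1: RHS = -21 is not a perfect cube.
  y = 2: RHS = 249 is not a perfect cube.
  y = -2: RHS = -231 is not a perfect cube.
  y = 3: RHS = 819 is not a perfect cube.
  y = -3: RHS = -801 is not a perfect cube.
Continuing the search up to |y| = 50 finds no solutions either.
No (x, y) in the scanned range satisfies the equation.

No integer solutions with |y| ≤ 50.
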